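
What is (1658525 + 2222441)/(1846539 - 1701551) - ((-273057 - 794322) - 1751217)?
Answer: 204333238907/72494 ≈ 2.8186e+6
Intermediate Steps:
(1658525 + 2222441)/(1846539 - 1701551) - ((-273057 - 794322) - 1751217) = 3880966/144988 - (-1067379 - 1751217) = 3880966*(1/144988) - 1*(-2818596) = 1940483/72494 + 2818596 = 204333238907/72494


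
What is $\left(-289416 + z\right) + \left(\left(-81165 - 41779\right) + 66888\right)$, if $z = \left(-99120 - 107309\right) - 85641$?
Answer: $-637542$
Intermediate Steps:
$z = -292070$ ($z = -206429 - 85641 = -292070$)
$\left(-289416 + z\right) + \left(\left(-81165 - 41779\right) + 66888\right) = \left(-289416 - 292070\right) + \left(\left(-81165 - 41779\right) + 66888\right) = -581486 + \left(-122944 + 66888\right) = -581486 - 56056 = -637542$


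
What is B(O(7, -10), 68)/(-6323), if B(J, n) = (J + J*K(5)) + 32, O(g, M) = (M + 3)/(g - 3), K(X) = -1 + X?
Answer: -93/25292 ≈ -0.0036771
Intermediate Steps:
O(g, M) = (3 + M)/(-3 + g)
B(J, n) = 32 + 5*J (B(J, n) = (J + J*(-1 + 5)) + 32 = (J + J*4) + 32 = (J + 4*J) + 32 = 5*J + 32 = 32 + 5*J)
B(O(7, -10), 68)/(-6323) = (32 + 5*((3 - 10)/(-3 + 7)))/(-6323) = (32 + 5*(-7/4))*(-1/6323) = (32 - 35/4)*(-1/6323) = (93/4)*(-1/6323) = -93/25292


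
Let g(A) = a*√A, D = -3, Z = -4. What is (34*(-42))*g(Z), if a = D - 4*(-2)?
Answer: -14280*I ≈ -14280.0*I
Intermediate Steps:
a = 5 (a = -3 - 4*(-2) = -3 + 8 = 5)
g(A) = 5*√A
(34*(-42))*g(Z) = (34*(-42))*(5*√(-4)) = -7140*2*I = -14280*I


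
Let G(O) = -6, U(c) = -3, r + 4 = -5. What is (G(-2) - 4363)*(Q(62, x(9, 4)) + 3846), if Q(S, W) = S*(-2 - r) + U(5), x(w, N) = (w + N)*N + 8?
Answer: -18686213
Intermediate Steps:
r = -9 (r = -4 - 5 = -9)
x(w, N) = 8 + N*(N + w) (x(w, N) = (N + w)*N + 8 = N*(N + w) + 8 = 8 + N*(N + w))
Q(S, W) = -3 + 7*S (Q(S, W) = S*(-2 - 1*(-9)) - 3 = S*(-2 + 9) - 3 = S*7 - 3 = 7*S - 3 = -3 + 7*S)
(G(-2) - 4363)*(Q(62, x(9, 4)) + 3846) = (-6 - 4363)*((-3 + 7*62) + 3846) = -4369*((-3 + 434) + 3846) = -4369*(431 + 3846) = -4369*4277 = -18686213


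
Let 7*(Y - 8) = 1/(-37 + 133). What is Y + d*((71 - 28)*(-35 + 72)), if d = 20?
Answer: 21388417/672 ≈ 31828.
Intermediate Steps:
Y = 5377/672 (Y = 8 + 1/(7*(-37 + 133)) = 8 + (⅐)/96 = 8 + (⅐)*(1/96) = 8 + 1/672 = 5377/672 ≈ 8.0015)
Y + d*((71 - 28)*(-35 + 72)) = 5377/672 + 20*((71 - 28)*(-35 + 72)) = 5377/672 + 20*(43*37) = 5377/672 + 20*1591 = 5377/672 + 31820 = 21388417/672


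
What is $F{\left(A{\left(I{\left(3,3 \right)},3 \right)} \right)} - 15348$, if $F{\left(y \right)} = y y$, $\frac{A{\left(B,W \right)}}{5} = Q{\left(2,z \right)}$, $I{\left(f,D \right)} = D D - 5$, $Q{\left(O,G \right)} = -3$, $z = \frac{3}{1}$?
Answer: $-15123$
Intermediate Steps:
$z = 3$ ($z = 3 \cdot 1 = 3$)
$I{\left(f,D \right)} = -5 + D^{2}$ ($I{\left(f,D \right)} = D^{2} - 5 = -5 + D^{2}$)
$A{\left(B,W \right)} = -15$ ($A{\left(B,W \right)} = 5 \left(-3\right) = -15$)
$F{\left(y \right)} = y^{2}$
$F{\left(A{\left(I{\left(3,3 \right)},3 \right)} \right)} - 15348 = \left(-15\right)^{2} - 15348 = 225 - 15348 = -15123$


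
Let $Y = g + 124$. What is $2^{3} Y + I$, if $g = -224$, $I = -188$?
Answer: $-988$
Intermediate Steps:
$Y = -100$ ($Y = -224 + 124 = -100$)
$2^{3} Y + I = 2^{3} \left(-100\right) - 188 = 8 \left(-100\right) - 188 = -800 - 188 = -988$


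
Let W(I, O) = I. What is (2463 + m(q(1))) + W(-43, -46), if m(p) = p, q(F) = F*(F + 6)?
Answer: 2427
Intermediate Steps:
q(F) = F*(6 + F)
(2463 + m(q(1))) + W(-43, -46) = (2463 + 1*(6 + 1)) - 43 = (2463 + 1*7) - 43 = (2463 + 7) - 43 = 2470 - 43 = 2427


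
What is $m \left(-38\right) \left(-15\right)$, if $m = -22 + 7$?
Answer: $-8550$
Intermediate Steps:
$m = -15$
$m \left(-38\right) \left(-15\right) = \left(-15\right) \left(-38\right) \left(-15\right) = 570 \left(-15\right) = -8550$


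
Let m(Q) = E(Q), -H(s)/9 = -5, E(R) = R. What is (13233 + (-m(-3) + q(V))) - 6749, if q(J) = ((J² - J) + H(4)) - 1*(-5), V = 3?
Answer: 6543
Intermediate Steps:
H(s) = 45 (H(s) = -9*(-5) = 45)
m(Q) = Q
q(J) = 50 + J² - J (q(J) = ((J² - J) + 45) - 1*(-5) = (45 + J² - J) + 5 = 50 + J² - J)
(13233 + (-m(-3) + q(V))) - 6749 = (13233 + (-1*(-3) + (50 + 3² - 1*3))) - 6749 = (13233 + (3 + (50 + 9 - 3))) - 6749 = (13233 + (3 + 56)) - 6749 = (13233 + 59) - 6749 = 13292 - 6749 = 6543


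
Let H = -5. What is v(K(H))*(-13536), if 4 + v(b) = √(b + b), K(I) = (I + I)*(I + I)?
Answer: 54144 - 135360*√2 ≈ -1.3728e+5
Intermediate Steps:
K(I) = 4*I² (K(I) = (2*I)*(2*I) = 4*I²)
v(b) = -4 + √2*√b (v(b) = -4 + √(b + b) = -4 + √(2*b) = -4 + √2*√b)
v(K(H))*(-13536) = (-4 + √2*√(4*(-5)²))*(-13536) = (-4 + √2*√(4*25))*(-13536) = (-4 + √2*√100)*(-13536) = (-4 + √2*10)*(-13536) = (-4 + 10*√2)*(-13536) = 54144 - 135360*√2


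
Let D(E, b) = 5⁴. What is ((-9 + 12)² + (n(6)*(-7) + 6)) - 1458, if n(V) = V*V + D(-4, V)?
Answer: -6070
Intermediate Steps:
D(E, b) = 625
n(V) = 625 + V² (n(V) = V*V + 625 = V² + 625 = 625 + V²)
((-9 + 12)² + (n(6)*(-7) + 6)) - 1458 = ((-9 + 12)² + ((625 + 6²)*(-7) + 6)) - 1458 = (3² + ((625 + 36)*(-7) + 6)) - 1458 = (9 + (661*(-7) + 6)) - 1458 = (9 + (-4627 + 6)) - 1458 = (9 - 4621) - 1458 = -4612 - 1458 = -6070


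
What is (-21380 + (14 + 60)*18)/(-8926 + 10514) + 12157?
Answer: 4821317/397 ≈ 12144.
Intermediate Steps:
(-21380 + (14 + 60)*18)/(-8926 + 10514) + 12157 = (-21380 + 74*18)/1588 + 12157 = (-21380 + 1332)*(1/1588) + 12157 = -20048*1/1588 + 12157 = -5012/397 + 12157 = 4821317/397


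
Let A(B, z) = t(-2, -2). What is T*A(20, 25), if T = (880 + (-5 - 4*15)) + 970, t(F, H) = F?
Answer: -3570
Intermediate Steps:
A(B, z) = -2
T = 1785 (T = (880 + (-5 - 60)) + 970 = (880 - 65) + 970 = 815 + 970 = 1785)
T*A(20, 25) = 1785*(-2) = -3570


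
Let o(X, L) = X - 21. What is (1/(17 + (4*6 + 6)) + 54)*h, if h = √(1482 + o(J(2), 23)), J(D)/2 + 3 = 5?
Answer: 2539*√1465/47 ≈ 2067.7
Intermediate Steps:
J(D) = 4 (J(D) = -6 + 2*5 = -6 + 10 = 4)
o(X, L) = -21 + X
h = √1465 (h = √(1482 + (-21 + 4)) = √(1482 - 17) = √1465 ≈ 38.275)
(1/(17 + (4*6 + 6)) + 54)*h = (1/(17 + (4*6 + 6)) + 54)*√1465 = (1/(17 + (24 + 6)) + 54)*√1465 = (1/(17 + 30) + 54)*√1465 = (1/47 + 54)*√1465 = 2539*√1465/47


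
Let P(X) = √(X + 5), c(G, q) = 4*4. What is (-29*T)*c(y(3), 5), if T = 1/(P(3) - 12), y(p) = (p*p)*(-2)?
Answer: 696/17 + 116*√2/17 ≈ 50.591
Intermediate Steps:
y(p) = -2*p² (y(p) = p²*(-2) = -2*p²)
c(G, q) = 16
P(X) = √(5 + X)
T = 1/(-12 + 2*√2) (T = 1/(√(5 + 3) - 12) = 1/(√8 - 12) = 1/(2*√2 - 12) = 1/(-12 + 2*√2) ≈ -0.10903)
(-29*T)*c(y(3), 5) = -29*(-3/34 - √2/68)*16 = (87/34 + 29*√2/68)*16 = 696/17 + 116*√2/17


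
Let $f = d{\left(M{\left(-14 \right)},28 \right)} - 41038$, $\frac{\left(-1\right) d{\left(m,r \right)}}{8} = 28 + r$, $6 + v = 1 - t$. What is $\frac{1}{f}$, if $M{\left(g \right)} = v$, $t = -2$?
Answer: $- \frac{1}{41486} \approx -2.4105 \cdot 10^{-5}$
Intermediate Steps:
$v = -3$ ($v = -6 + \left(1 - -2\right) = -6 + \left(1 + 2\right) = -6 + 3 = -3$)
$M{\left(g \right)} = -3$
$d{\left(m,r \right)} = -224 - 8 r$ ($d{\left(m,r \right)} = - 8 \left(28 + r\right) = -224 - 8 r$)
$f = -41486$ ($f = \left(-224 - 224\right) - 41038 = -448 - 41038 = -41486$)
$\frac{1}{f} = \frac{1}{-41486} = - \frac{1}{41486}$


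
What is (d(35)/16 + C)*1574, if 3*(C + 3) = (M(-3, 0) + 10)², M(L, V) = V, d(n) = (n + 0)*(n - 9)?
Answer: 1647191/12 ≈ 1.3727e+5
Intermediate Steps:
d(n) = n*(-9 + n)
C = 91/3 (C = -3 + (0 + 10)²/3 = -3 + (⅓)*10² = -3 + (⅓)*100 = -3 + 100/3 = 91/3 ≈ 30.333)
(d(35)/16 + C)*1574 = ((35*(-9 + 35))/16 + 91/3)*1574 = ((35*26)*(1/16) + 91/3)*1574 = (910*(1/16) + 91/3)*1574 = (455/8 + 91/3)*1574 = (2093/24)*1574 = 1647191/12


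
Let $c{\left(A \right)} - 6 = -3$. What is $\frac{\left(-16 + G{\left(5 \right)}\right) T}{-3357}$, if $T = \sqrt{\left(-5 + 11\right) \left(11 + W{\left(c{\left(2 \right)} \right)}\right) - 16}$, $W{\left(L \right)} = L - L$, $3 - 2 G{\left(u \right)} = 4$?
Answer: $\frac{55 \sqrt{2}}{2238} \approx 0.034755$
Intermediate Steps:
$c{\left(A \right)} = 3$ ($c{\left(A \right)} = 6 - 3 = 3$)
$G{\left(u \right)} = - \frac{1}{2}$ ($G{\left(u \right)} = \frac{3}{2} - 2 = - \frac{1}{2}$)
$W{\left(L \right)} = 0$
$T = 5 \sqrt{2}$ ($T = \sqrt{\left(-5 + 11\right) \left(11 + 0\right) - 16} = \sqrt{6 \cdot 11 - 16} = \sqrt{66 - 16} = \sqrt{50} = 5 \sqrt{2} \approx 7.0711$)
$\frac{\left(-16 + G{\left(5 \right)}\right) T}{-3357} = \frac{\left(-16 - \frac{1}{2}\right) 5 \sqrt{2}}{-3357} = - \frac{33 \cdot 5 \sqrt{2}}{2} \left(- \frac{1}{3357}\right) = - \frac{165 \sqrt{2}}{2} \left(- \frac{1}{3357}\right) = \frac{55 \sqrt{2}}{2238}$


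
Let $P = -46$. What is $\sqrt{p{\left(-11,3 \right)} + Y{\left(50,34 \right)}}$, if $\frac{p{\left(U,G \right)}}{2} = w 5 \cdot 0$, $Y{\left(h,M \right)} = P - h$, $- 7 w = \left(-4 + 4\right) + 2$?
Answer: $4 i \sqrt{6} \approx 9.798 i$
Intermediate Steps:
$w = - \frac{2}{7}$ ($w = - \frac{\left(-4 + 4\right) + 2}{7} = - \frac{0 + 2}{7} = \left(- \frac{1}{7}\right) 2 = - \frac{2}{7} \approx -0.28571$)
$Y{\left(h,M \right)} = -46 - h$
$p{\left(U,G \right)} = 0$ ($p{\left(U,G \right)} = 2 \left(- \frac{2}{7}\right) 5 \cdot 0 = 2 \left(\left(- \frac{10}{7}\right) 0\right) = 2 \cdot 0 = 0$)
$\sqrt{p{\left(-11,3 \right)} + Y{\left(50,34 \right)}} = \sqrt{0 - 96} = \sqrt{-96} = 4 i \sqrt{6}$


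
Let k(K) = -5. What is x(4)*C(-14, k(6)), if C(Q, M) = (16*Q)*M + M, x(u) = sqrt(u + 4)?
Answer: 2230*sqrt(2) ≈ 3153.7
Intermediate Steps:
x(u) = sqrt(4 + u)
C(Q, M) = M + 16*M*Q (C(Q, M) = 16*M*Q + M = M + 16*M*Q)
x(4)*C(-14, k(6)) = sqrt(4 + 4)*(-5*(1 + 16*(-14))) = sqrt(8)*(-5*(1 - 224)) = (2*sqrt(2))*(-5*(-223)) = (2*sqrt(2))*1115 = 2230*sqrt(2)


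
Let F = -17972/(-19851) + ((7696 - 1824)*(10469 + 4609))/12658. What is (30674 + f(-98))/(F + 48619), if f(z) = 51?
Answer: 3860196179775/6987242104597 ≈ 0.55246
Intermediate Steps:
F = 878897822596/125636979 (F = -17972*(-1/19851) + (5872*15078)*(1/12658) = 17972/19851 + 88538016*(1/12658) = 17972/19851 + 44269008/6329 = 878897822596/125636979 ≈ 6995.5)
(30674 + f(-98))/(F + 48619) = (30674 + 51)/(878897822596/125636979 + 48619) = 30725/(6987242104597/125636979) = 30725*(125636979/6987242104597) = 3860196179775/6987242104597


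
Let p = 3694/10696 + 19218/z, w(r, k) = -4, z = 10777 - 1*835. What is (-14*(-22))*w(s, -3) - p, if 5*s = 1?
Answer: -10937725675/8861636 ≈ -1234.3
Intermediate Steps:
s = 1/5 (s = (1/5)*1 = 1/5 ≈ 0.20000)
z = 9942 (z = 10777 - 835 = 9942)
p = 20190123/8861636 (p = 3694/10696 + 19218/9942 = 3694*(1/10696) + 19218*(1/9942) = 1847/5348 + 3203/1657 = 20190123/8861636 ≈ 2.2784)
(-14*(-22))*w(s, -3) - p = -14*(-22)*(-4) - 1*20190123/8861636 = 308*(-4) - 20190123/8861636 = -1232 - 20190123/8861636 = -10937725675/8861636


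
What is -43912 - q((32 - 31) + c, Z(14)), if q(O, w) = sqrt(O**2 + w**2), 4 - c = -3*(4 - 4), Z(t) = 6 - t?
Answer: -43912 - sqrt(89) ≈ -43921.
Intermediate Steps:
c = 4 (c = 4 - (-3)*(4 - 4) = 4 - (-3)*0 = 4 - 1*0 = 4 + 0 = 4)
-43912 - q((32 - 31) + c, Z(14)) = -43912 - sqrt(((32 - 31) + 4)**2 + (6 - 1*14)**2) = -43912 - sqrt((1 + 4)**2 + (6 - 14)**2) = -43912 - sqrt(5**2 + (-8)**2) = -43912 - sqrt(25 + 64) = -43912 - sqrt(89)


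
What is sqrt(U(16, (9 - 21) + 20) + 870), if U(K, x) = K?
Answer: sqrt(886) ≈ 29.766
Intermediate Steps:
sqrt(U(16, (9 - 21) + 20) + 870) = sqrt(16 + 870) = sqrt(886)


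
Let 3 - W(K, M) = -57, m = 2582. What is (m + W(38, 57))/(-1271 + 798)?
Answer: -2642/473 ≈ -5.5856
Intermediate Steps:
W(K, M) = 60 (W(K, M) = 3 - 1*(-57) = 3 + 57 = 60)
(m + W(38, 57))/(-1271 + 798) = (2582 + 60)/(-1271 + 798) = 2642/(-473) = 2642*(-1/473) = -2642/473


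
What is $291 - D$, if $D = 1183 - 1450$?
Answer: $558$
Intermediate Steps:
$D = -267$ ($D = 1183 - 1450 = -267$)
$291 - D = 291 - -267 = 291 + 267 = 558$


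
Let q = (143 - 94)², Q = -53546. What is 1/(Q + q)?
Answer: -1/51145 ≈ -1.9552e-5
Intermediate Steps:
q = 2401 (q = 49² = 2401)
1/(Q + q) = 1/(-53546 + 2401) = 1/(-51145) = -1/51145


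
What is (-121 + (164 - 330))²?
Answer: 82369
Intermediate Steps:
(-121 + (164 - 330))² = (-121 - 166)² = (-287)² = 82369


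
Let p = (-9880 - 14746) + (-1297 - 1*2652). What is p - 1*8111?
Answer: -36686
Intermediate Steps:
p = -28575 (p = -24626 + (-1297 - 2652) = -24626 - 3949 = -28575)
p - 1*8111 = -28575 - 1*8111 = -28575 - 8111 = -36686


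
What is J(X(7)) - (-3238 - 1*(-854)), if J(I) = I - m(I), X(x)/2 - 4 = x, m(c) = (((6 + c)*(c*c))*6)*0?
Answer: 2406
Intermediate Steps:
m(c) = 0 (m(c) = (((6 + c)*c²)*6)*0 = ((c²*(6 + c))*6)*0 = (6*c²*(6 + c))*0 = 0)
X(x) = 8 + 2*x
J(I) = I (J(I) = I - 1*0 = I + 0 = I)
J(X(7)) - (-3238 - 1*(-854)) = (8 + 2*7) - (-3238 - 1*(-854)) = (8 + 14) - (-3238 + 854) = 22 - 1*(-2384) = 22 + 2384 = 2406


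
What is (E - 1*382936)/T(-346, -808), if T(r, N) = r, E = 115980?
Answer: 133478/173 ≈ 771.55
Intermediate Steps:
(E - 1*382936)/T(-346, -808) = (115980 - 1*382936)/(-346) = (115980 - 382936)*(-1/346) = -266956*(-1/346) = 133478/173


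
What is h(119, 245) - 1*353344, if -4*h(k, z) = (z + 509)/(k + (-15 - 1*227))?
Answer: -86922247/246 ≈ -3.5334e+5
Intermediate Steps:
h(k, z) = -(509 + z)/(4*(-242 + k)) (h(k, z) = -(z + 509)/(4*(k + (-15 - 1*227))) = -(509 + z)/(4*(k + (-15 - 227))) = -(509 + z)/(4*(k - 242)) = -(509 + z)/(4*(-242 + k)))
h(119, 245) - 1*353344 = (-509 - 1*245)/(4*(-242 + 119)) - 1*353344 = (1/4)*(-509 - 245)/(-123) - 353344 = (1/4)*(-1/123)*(-754) - 353344 = 377/246 - 353344 = -86922247/246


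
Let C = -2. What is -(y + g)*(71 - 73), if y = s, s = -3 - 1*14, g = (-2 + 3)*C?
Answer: -38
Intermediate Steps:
g = -2 (g = (-2 + 3)*(-2) = 1*(-2) = -2)
s = -17 (s = -3 - 14 = -17)
y = -17
-(y + g)*(71 - 73) = -(-17 - 2)*(71 - 73) = -(-19)*(-2) = -1*38 = -38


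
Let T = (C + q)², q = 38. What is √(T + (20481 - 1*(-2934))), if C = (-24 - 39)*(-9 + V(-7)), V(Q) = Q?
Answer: √1117531 ≈ 1057.1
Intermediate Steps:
C = 1008 (C = (-24 - 39)*(-9 - 7) = -63*(-16) = 1008)
T = 1094116 (T = (1008 + 38)² = 1046² = 1094116)
√(T + (20481 - 1*(-2934))) = √(1094116 + (20481 - 1*(-2934))) = √(1094116 + (20481 + 2934)) = √(1094116 + 23415) = √1117531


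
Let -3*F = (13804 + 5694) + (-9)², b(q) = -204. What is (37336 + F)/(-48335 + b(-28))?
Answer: -92429/145617 ≈ -0.63474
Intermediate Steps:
F = -19579/3 (F = -((13804 + 5694) + (-9)²)/3 = -(19498 + 81)/3 = -⅓*19579 = -19579/3 ≈ -6526.3)
(37336 + F)/(-48335 + b(-28)) = (37336 - 19579/3)/(-48335 - 204) = (92429/3)/(-48539) = (92429/3)*(-1/48539) = -92429/145617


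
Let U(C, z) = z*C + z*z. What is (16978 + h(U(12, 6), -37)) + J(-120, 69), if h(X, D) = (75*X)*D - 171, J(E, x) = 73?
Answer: -282820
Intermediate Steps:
U(C, z) = z**2 + C*z (U(C, z) = C*z + z**2 = z**2 + C*z)
h(X, D) = -171 + 75*D*X (h(X, D) = 75*D*X - 171 = -171 + 75*D*X)
(16978 + h(U(12, 6), -37)) + J(-120, 69) = (16978 + (-171 + 75*(-37)*(6*(12 + 6)))) + 73 = (16978 + (-171 + 75*(-37)*(6*18))) + 73 = (16978 + (-171 + 75*(-37)*108)) + 73 = (16978 + (-171 - 299700)) + 73 = (16978 - 299871) + 73 = -282893 + 73 = -282820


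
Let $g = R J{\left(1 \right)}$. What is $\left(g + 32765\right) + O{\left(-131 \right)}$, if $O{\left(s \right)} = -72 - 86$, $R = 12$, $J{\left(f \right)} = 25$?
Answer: $32907$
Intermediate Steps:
$O{\left(s \right)} = -158$
$g = 300$ ($g = 12 \cdot 25 = 300$)
$\left(g + 32765\right) + O{\left(-131 \right)} = \left(300 + 32765\right) - 158 = 33065 - 158 = 32907$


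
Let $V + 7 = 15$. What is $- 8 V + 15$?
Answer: $-49$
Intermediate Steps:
$V = 8$ ($V = -7 + 15 = 8$)
$- 8 V + 15 = \left(-8\right) 8 + 15 = -64 + 15 = -49$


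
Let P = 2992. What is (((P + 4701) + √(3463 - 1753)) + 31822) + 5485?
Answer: 45000 + 3*√190 ≈ 45041.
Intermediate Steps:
(((P + 4701) + √(3463 - 1753)) + 31822) + 5485 = (((2992 + 4701) + √(3463 - 1753)) + 31822) + 5485 = ((7693 + √1710) + 31822) + 5485 = ((7693 + 3*√190) + 31822) + 5485 = (39515 + 3*√190) + 5485 = 45000 + 3*√190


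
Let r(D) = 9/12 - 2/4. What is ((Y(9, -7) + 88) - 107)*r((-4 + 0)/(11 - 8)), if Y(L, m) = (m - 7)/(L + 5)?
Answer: -5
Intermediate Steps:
r(D) = ¼ (r(D) = 9*(1/12) - 2*¼ = ¾ - ½ = ¼)
Y(L, m) = (-7 + m)/(5 + L)
((Y(9, -7) + 88) - 107)*r((-4 + 0)/(11 - 8)) = (((-7 - 7)/(5 + 9) + 88) - 107)*(¼) = ((-14/14 + 88) - 107)*(¼) = (((1/14)*(-14) + 88) - 107)*(¼) = ((-1 + 88) - 107)*(¼) = (87 - 107)*(¼) = -20*¼ = -5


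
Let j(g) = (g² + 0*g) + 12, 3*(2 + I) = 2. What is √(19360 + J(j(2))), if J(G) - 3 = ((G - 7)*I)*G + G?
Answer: √19187 ≈ 138.52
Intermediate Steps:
I = -4/3 (I = -2 + (⅓)*2 = -2 + ⅔ = -4/3 ≈ -1.3333)
j(g) = 12 + g² (j(g) = (g² + 0) + 12 = g² + 12 = 12 + g²)
J(G) = 3 + G + G*(28/3 - 4*G/3) (J(G) = 3 + (((G - 7)*(-4/3))*G + G) = 3 + (((-7 + G)*(-4/3))*G + G) = 3 + ((28/3 - 4*G/3)*G + G) = 3 + (G*(28/3 - 4*G/3) + G) = 3 + (G + G*(28/3 - 4*G/3)) = 3 + G + G*(28/3 - 4*G/3))
√(19360 + J(j(2))) = √(19360 + (3 - 4*(12 + 2²)²/3 + 31*(12 + 2²)/3)) = √(19360 + (3 - 4*(12 + 4)²/3 + 31*(12 + 4)/3)) = √(19360 + (3 - 4/3*16² + (31/3)*16)) = √(19360 + (3 - 4/3*256 + 496/3)) = √(19360 + (3 - 1024/3 + 496/3)) = √(19360 - 173) = √19187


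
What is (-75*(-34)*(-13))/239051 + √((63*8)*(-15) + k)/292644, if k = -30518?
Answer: -33150/239051 + I*√38078/292644 ≈ -0.13867 + 0.0006668*I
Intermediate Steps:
(-75*(-34)*(-13))/239051 + √((63*8)*(-15) + k)/292644 = (-75*(-34)*(-13))/239051 + √((63*8)*(-15) - 30518)/292644 = (2550*(-13))*(1/239051) + √(504*(-15) - 30518)*(1/292644) = -33150*1/239051 + √(-7560 - 30518)*(1/292644) = -33150/239051 + √(-38078)*(1/292644) = -33150/239051 + (I*√38078)*(1/292644) = -33150/239051 + I*√38078/292644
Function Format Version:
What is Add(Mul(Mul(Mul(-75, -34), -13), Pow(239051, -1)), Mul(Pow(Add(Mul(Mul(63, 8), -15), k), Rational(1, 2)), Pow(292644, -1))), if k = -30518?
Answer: Add(Rational(-33150, 239051), Mul(Rational(1, 292644), I, Pow(38078, Rational(1, 2)))) ≈ Add(-0.13867, Mul(0.00066680, I))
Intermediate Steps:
Add(Mul(Mul(Mul(-75, -34), -13), Pow(239051, -1)), Mul(Pow(Add(Mul(Mul(63, 8), -15), k), Rational(1, 2)), Pow(292644, -1))) = Add(Mul(Mul(Mul(-75, -34), -13), Pow(239051, -1)), Mul(Pow(Add(Mul(Mul(63, 8), -15), -30518), Rational(1, 2)), Pow(292644, -1))) = Add(Mul(Mul(2550, -13), Rational(1, 239051)), Mul(Pow(Add(Mul(504, -15), -30518), Rational(1, 2)), Rational(1, 292644))) = Add(Mul(-33150, Rational(1, 239051)), Mul(Pow(Add(-7560, -30518), Rational(1, 2)), Rational(1, 292644))) = Add(Rational(-33150, 239051), Mul(Pow(-38078, Rational(1, 2)), Rational(1, 292644))) = Add(Rational(-33150, 239051), Mul(Mul(I, Pow(38078, Rational(1, 2))), Rational(1, 292644))) = Add(Rational(-33150, 239051), Mul(Rational(1, 292644), I, Pow(38078, Rational(1, 2))))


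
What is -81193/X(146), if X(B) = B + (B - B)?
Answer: -81193/146 ≈ -556.12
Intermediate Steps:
X(B) = B (X(B) = B + 0 = B)
-81193/X(146) = -81193/146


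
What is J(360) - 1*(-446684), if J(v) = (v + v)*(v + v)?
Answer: 965084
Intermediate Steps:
J(v) = 4*v² (J(v) = (2*v)*(2*v) = 4*v²)
J(360) - 1*(-446684) = 4*360² - 1*(-446684) = 4*129600 + 446684 = 518400 + 446684 = 965084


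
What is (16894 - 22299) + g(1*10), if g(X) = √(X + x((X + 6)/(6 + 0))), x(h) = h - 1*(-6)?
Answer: -5405 + 2*√42/3 ≈ -5400.7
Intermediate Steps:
x(h) = 6 + h (x(h) = h + 6 = 6 + h)
g(X) = √(7 + 7*X/6) (g(X) = √(X + (6 + (X + 6)/(6 + 0))) = √(X + (6 + (6 + X)/6)) = √(X + (6 + (6 + X)*(⅙))) = √(X + (6 + (1 + X/6))) = √(X + (7 + X/6)) = √(7 + 7*X/6))
(16894 - 22299) + g(1*10) = (16894 - 22299) + √(252 + 42*(1*10))/6 = -5405 + √(252 + 42*10)/6 = -5405 + √(252 + 420)/6 = -5405 + √672/6 = -5405 + (4*√42)/6 = -5405 + 2*√42/3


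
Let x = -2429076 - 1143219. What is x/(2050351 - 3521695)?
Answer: 1190765/490448 ≈ 2.4279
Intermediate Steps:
x = -3572295
x/(2050351 - 3521695) = -3572295/(2050351 - 3521695) = -3572295/(-1471344) = -3572295*(-1/1471344) = 1190765/490448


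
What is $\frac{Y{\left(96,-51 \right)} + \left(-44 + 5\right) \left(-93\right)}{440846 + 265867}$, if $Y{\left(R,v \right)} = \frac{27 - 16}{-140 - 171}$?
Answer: $\frac{1127986}{219787743} \approx 0.0051322$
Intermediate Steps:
$Y{\left(R,v \right)} = - \frac{11}{311}$ ($Y{\left(R,v \right)} = \frac{11}{-311} = 11 \left(- \frac{1}{311}\right) = - \frac{11}{311}$)
$\frac{Y{\left(96,-51 \right)} + \left(-44 + 5\right) \left(-93\right)}{440846 + 265867} = \frac{- \frac{11}{311} + \left(-44 + 5\right) \left(-93\right)}{440846 + 265867} = \frac{- \frac{11}{311} - -3627}{706713} = \left(- \frac{11}{311} + 3627\right) \frac{1}{706713} = \frac{1127986}{311} \cdot \frac{1}{706713} = \frac{1127986}{219787743}$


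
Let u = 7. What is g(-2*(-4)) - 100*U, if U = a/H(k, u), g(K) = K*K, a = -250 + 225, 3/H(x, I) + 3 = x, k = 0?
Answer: -2436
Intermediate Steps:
H(x, I) = 3/(-3 + x)
a = -25
g(K) = K²
U = 25 (U = -25/(3/(-3 + 0)) = -25/(3/(-3)) = -25/(3*(-⅓)) = -25/(-1) = -25*(-1) = 25)
g(-2*(-4)) - 100*U = (-2*(-4))² - 100*25 = 8² - 2500 = 64 - 2500 = -2436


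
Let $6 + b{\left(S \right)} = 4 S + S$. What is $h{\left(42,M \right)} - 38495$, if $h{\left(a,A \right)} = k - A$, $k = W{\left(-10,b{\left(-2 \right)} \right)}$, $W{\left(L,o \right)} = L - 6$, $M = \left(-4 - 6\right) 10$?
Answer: $-38411$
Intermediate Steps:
$b{\left(S \right)} = -6 + 5 S$ ($b{\left(S \right)} = -6 + \left(4 S + S\right) = -6 + 5 S$)
$M = -100$ ($M = \left(-10\right) 10 = -100$)
$W{\left(L,o \right)} = -6 + L$
$k = -16$ ($k = -6 - 10 = -16$)
$h{\left(a,A \right)} = -16 - A$
$h{\left(42,M \right)} - 38495 = \left(-16 - -100\right) - 38495 = \left(-16 + 100\right) - 38495 = 84 - 38495 = -38411$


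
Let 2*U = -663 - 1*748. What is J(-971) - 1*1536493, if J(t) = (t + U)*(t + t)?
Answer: 1719270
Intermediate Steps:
U = -1411/2 (U = (-663 - 1*748)/2 = (-663 - 748)/2 = (1/2)*(-1411) = -1411/2 ≈ -705.50)
J(t) = 2*t*(-1411/2 + t) (J(t) = (t - 1411/2)*(t + t) = (-1411/2 + t)*(2*t) = 2*t*(-1411/2 + t))
J(-971) - 1*1536493 = -971*(-1411 + 2*(-971)) - 1*1536493 = -971*(-1411 - 1942) - 1536493 = -971*(-3353) - 1536493 = 3255763 - 1536493 = 1719270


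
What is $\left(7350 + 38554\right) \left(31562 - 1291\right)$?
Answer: $1389559984$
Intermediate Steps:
$\left(7350 + 38554\right) \left(31562 - 1291\right) = 45904 \cdot 30271 = 1389559984$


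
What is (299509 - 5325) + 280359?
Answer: 574543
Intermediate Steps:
(299509 - 5325) + 280359 = 294184 + 280359 = 574543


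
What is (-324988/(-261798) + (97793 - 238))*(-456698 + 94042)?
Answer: -4631122356389984/130899 ≈ -3.5379e+10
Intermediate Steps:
(-324988/(-261798) + (97793 - 238))*(-456698 + 94042) = (-324988*(-1/261798) + 97555)*(-362656) = (162494/130899 + 97555)*(-362656) = (12770014439/130899)*(-362656) = -4631122356389984/130899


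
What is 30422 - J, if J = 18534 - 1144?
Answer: 13032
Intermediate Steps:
J = 17390
30422 - J = 30422 - 1*17390 = 30422 - 17390 = 13032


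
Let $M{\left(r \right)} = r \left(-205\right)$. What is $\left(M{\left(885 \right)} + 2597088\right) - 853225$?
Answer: $1562438$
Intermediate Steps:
$M{\left(r \right)} = - 205 r$
$\left(M{\left(885 \right)} + 2597088\right) - 853225 = \left(\left(-205\right) 885 + 2597088\right) - 853225 = \left(-181425 + 2597088\right) - 853225 = 2415663 - 853225 = 1562438$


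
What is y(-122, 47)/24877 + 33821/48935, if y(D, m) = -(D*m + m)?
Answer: 1119658362/1217355995 ≈ 0.91975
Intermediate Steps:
y(D, m) = -m - D*m (y(D, m) = -(m + D*m) = -m - D*m)
y(-122, 47)/24877 + 33821/48935 = -1*47*(1 - 122)/24877 + 33821/48935 = -1*47*(-121)*(1/24877) + 33821*(1/48935) = 5687*(1/24877) + 33821/48935 = 5687/24877 + 33821/48935 = 1119658362/1217355995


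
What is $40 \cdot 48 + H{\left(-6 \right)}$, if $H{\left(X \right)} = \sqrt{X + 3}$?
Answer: $1920 + i \sqrt{3} \approx 1920.0 + 1.732 i$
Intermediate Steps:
$H{\left(X \right)} = \sqrt{3 + X}$
$40 \cdot 48 + H{\left(-6 \right)} = 40 \cdot 48 + \sqrt{3 - 6} = 1920 + \sqrt{-3} = 1920 + i \sqrt{3}$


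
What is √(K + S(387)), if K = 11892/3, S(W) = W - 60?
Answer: √4291 ≈ 65.506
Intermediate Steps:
S(W) = -60 + W
K = 3964 (K = (⅓)*11892 = 3964)
√(K + S(387)) = √(3964 + (-60 + 387)) = √(3964 + 327) = √4291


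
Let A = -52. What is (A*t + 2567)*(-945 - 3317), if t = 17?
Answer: -7172946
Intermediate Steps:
(A*t + 2567)*(-945 - 3317) = (-52*17 + 2567)*(-945 - 3317) = (-884 + 2567)*(-4262) = 1683*(-4262) = -7172946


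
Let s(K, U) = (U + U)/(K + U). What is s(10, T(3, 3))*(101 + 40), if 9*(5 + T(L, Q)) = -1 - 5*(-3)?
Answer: -8742/59 ≈ -148.17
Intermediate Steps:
T(L, Q) = -31/9 (T(L, Q) = -5 + (-1 - 5*(-3))/9 = -5 + (-1 + 15)/9 = -5 + (⅑)*14 = -5 + 14/9 = -31/9)
s(K, U) = 2*U/(K + U) (s(K, U) = (2*U)/(K + U) = 2*U/(K + U))
s(10, T(3, 3))*(101 + 40) = (2*(-31/9)/(10 - 31/9))*(101 + 40) = (2*(-31/9)/(59/9))*141 = (2*(-31/9)*(9/59))*141 = -62/59*141 = -8742/59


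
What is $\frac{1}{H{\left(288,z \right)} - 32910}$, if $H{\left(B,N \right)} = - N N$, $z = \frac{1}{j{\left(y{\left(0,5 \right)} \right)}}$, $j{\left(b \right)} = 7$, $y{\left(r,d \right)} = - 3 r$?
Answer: $- \frac{49}{1612591} \approx -3.0386 \cdot 10^{-5}$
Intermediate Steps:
$z = \frac{1}{7} \approx 0.14286$
$H{\left(B,N \right)} = - N^{2}$
$\frac{1}{H{\left(288,z \right)} - 32910} = \frac{1}{- \frac{1}{49} - 32910} = \frac{1}{- \frac{1612591}{49}} = - \frac{49}{1612591}$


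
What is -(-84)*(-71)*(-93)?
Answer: 554652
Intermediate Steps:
-(-84)*(-71)*(-93) = -84*71*(-93) = -5964*(-93) = 554652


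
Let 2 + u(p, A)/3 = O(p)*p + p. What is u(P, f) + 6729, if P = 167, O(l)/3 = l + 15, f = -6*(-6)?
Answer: 280770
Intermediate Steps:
f = 36
O(l) = 45 + 3*l (O(l) = 3*(l + 15) = 3*(15 + l) = 45 + 3*l)
u(p, A) = -6 + 3*p + 3*p*(45 + 3*p) (u(p, A) = -6 + 3*((45 + 3*p)*p + p) = -6 + 3*(p*(45 + 3*p) + p) = -6 + 3*(p + p*(45 + 3*p)) = -6 + (3*p + 3*p*(45 + 3*p)) = -6 + 3*p + 3*p*(45 + 3*p))
u(P, f) + 6729 = (-6 + 9*167**2 + 138*167) + 6729 = (-6 + 9*27889 + 23046) + 6729 = (-6 + 251001 + 23046) + 6729 = 274041 + 6729 = 280770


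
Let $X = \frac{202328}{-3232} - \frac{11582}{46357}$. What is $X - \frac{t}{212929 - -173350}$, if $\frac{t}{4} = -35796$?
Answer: $- \frac{452005116422233}{7234321183612} \approx -62.481$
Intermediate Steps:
$t = -143184$ ($t = 4 \left(-35796\right) = -143184$)
$X = - \frac{1177094015}{18728228}$ ($X = 202328 \left(- \frac{1}{3232}\right) - \frac{11582}{46357} = - \frac{25291}{404} - \frac{11582}{46357} = - \frac{1177094015}{18728228} \approx -62.851$)
$X - \frac{t}{212929 - -173350} = - \frac{1177094015}{18728228} - - \frac{143184}{212929 - -173350} = - \frac{1177094015}{18728228} - - \frac{143184}{212929 + 173350} = - \frac{1177094015}{18728228} - - \frac{143184}{386279} = - \frac{1177094015}{18728228} + \frac{143184}{386279} = - \frac{452005116422233}{7234321183612}$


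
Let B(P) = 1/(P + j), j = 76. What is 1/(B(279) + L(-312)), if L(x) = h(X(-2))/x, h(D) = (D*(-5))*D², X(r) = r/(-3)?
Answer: 373815/2828 ≈ 132.18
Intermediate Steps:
X(r) = -r/3 (X(r) = r*(-⅓) = -r/3)
B(P) = 1/(76 + P) (B(P) = 1/(P + 76) = 1/(76 + P))
h(D) = -5*D³ (h(D) = (-5*D)*D² = -5*D³)
L(x) = -40/(27*x) (L(x) = (-5*(-⅓*(-2))³)/x = (-5*(⅔)³)/x = (-5*8/27)/x = -40/(27*x))
1/(B(279) + L(-312)) = 1/(1/(76 + 279) - 40/27/(-312)) = 1/(1/355 - 40/27*(-1/312)) = 1/(1/355 + 5/1053) = 1/(2828/373815) = 373815/2828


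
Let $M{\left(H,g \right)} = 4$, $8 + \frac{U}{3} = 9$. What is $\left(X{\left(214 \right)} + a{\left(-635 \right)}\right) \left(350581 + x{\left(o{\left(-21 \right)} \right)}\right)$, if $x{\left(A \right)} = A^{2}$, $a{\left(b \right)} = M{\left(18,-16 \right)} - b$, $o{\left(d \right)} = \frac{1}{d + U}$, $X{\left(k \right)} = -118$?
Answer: $\frac{59179475645}{324} \approx 1.8265 \cdot 10^{8}$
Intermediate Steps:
$U = 3$ ($U = -24 + 3 \cdot 9 = -24 + 27 = 3$)
$o{\left(d \right)} = \frac{1}{3 + d}$ ($o{\left(d \right)} = \frac{1}{d + 3} = \frac{1}{3 + d}$)
$a{\left(b \right)} = 4 - b$
$\left(X{\left(214 \right)} + a{\left(-635 \right)}\right) \left(350581 + x{\left(o{\left(-21 \right)} \right)}\right) = \left(-118 + \left(4 - -635\right)\right) \left(350581 + \left(\frac{1}{3 - 21}\right)^{2}\right) = \left(-118 + \left(4 + 635\right)\right) \left(350581 + \left(\frac{1}{-18}\right)^{2}\right) = \left(-118 + 639\right) \left(350581 + \left(- \frac{1}{18}\right)^{2}\right) = 521 \left(350581 + \frac{1}{324}\right) = 521 \cdot \frac{113588245}{324} = \frac{59179475645}{324}$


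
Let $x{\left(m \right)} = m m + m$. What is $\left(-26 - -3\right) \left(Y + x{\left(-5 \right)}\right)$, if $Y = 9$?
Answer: $-667$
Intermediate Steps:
$x{\left(m \right)} = m + m^{2}$ ($x{\left(m \right)} = m^{2} + m = m + m^{2}$)
$\left(-26 - -3\right) \left(Y + x{\left(-5 \right)}\right) = \left(-26 - -3\right) \left(9 - 5 \left(1 - 5\right)\right) = \left(-26 + 3\right) \left(9 - -20\right) = - 23 \left(9 + 20\right) = \left(-23\right) 29 = -667$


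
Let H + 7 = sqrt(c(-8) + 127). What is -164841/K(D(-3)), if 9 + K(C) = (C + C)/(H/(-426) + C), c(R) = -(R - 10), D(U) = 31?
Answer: 1119331985587/47539796 + 120938347*sqrt(145)/237698980 ≈ 23551.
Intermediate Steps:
c(R) = 10 - R (c(R) = -(-10 + R) = 10 - R)
H = -7 + sqrt(145) (H = -7 + sqrt((10 - 1*(-8)) + 127) = -7 + sqrt((10 + 8) + 127) = -7 + sqrt(18 + 127) = -7 + sqrt(145) ≈ 5.0416)
K(C) = -9 + 2*C/(7/426 + C - sqrt(145)/426) (K(C) = -9 + (C + C)/((-7 + sqrt(145))/(-426) + C) = -9 + (2*C)/((-7 + sqrt(145))*(-1/426) + C) = -9 + (2*C)/((7/426 - sqrt(145)/426) + C) = -9 + (2*C)/(7/426 + C - sqrt(145)/426) = -9 + 2*C/(7/426 + C - sqrt(145)/426))
-164841/K(D(-3)) = -164841*(7 - sqrt(145) + 426*31)/(3*(-21 - 994*31 + 3*sqrt(145))) = -164841*(7 - sqrt(145) + 13206)/(3*(-21 - 30814 + 3*sqrt(145))) = -164841*(13213 - sqrt(145))/(3*(-30835 + 3*sqrt(145))) = -54947*(13213 - sqrt(145))/(-30835 + 3*sqrt(145))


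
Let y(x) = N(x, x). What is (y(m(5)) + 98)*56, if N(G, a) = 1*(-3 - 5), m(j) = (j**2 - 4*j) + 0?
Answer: 5040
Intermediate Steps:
m(j) = j**2 - 4*j
N(G, a) = -8 (N(G, a) = 1*(-8) = -8)
y(x) = -8
(y(m(5)) + 98)*56 = (-8 + 98)*56 = 90*56 = 5040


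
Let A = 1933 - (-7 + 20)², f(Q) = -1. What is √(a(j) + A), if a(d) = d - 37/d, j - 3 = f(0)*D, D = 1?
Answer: √6990/2 ≈ 41.803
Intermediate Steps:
j = 2 (j = 3 - 1*1 = 3 - 1 = 2)
A = 1764 (A = 1933 - 1*13² = 1933 - 1*169 = 1933 - 169 = 1764)
√(a(j) + A) = √((2 - 37/2) + 1764) = √(-33/2 + 1764) = √(3495/2) = √6990/2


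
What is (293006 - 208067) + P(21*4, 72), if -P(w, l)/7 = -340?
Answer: 87319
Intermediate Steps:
P(w, l) = 2380 (P(w, l) = -7*(-340) = 2380)
(293006 - 208067) + P(21*4, 72) = (293006 - 208067) + 2380 = 84939 + 2380 = 87319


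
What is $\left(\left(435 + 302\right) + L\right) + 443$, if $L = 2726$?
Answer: $3906$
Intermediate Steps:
$\left(\left(435 + 302\right) + L\right) + 443 = \left(\left(435 + 302\right) + 2726\right) + 443 = \left(737 + 2726\right) + 443 = 3463 + 443 = 3906$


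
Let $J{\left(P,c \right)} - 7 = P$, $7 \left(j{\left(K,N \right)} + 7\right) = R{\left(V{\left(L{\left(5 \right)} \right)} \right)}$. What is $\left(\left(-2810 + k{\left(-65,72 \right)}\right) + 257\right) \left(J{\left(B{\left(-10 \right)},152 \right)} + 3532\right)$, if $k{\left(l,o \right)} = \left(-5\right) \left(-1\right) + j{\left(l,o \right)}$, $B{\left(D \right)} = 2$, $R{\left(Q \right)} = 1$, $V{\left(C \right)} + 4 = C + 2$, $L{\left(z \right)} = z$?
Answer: $- \frac{63327244}{7} \approx -9.0468 \cdot 10^{6}$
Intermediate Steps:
$V{\left(C \right)} = -2 + C$ ($V{\left(C \right)} = -4 + \left(C + 2\right) = -4 + \left(2 + C\right) = -2 + C$)
$j{\left(K,N \right)} = - \frac{48}{7}$ ($j{\left(K,N \right)} = -7 + \frac{1}{7} \cdot 1 = -7 + \frac{1}{7} = - \frac{48}{7}$)
$J{\left(P,c \right)} = 7 + P$
$k{\left(l,o \right)} = - \frac{13}{7}$ ($k{\left(l,o \right)} = \left(-5\right) \left(-1\right) - \frac{48}{7} = 5 - \frac{48}{7} = - \frac{13}{7}$)
$\left(\left(-2810 + k{\left(-65,72 \right)}\right) + 257\right) \left(J{\left(B{\left(-10 \right)},152 \right)} + 3532\right) = \left(\left(-2810 - \frac{13}{7}\right) + 257\right) \left(\left(7 + 2\right) + 3532\right) = \left(- \frac{19683}{7} + 257\right) \left(9 + 3532\right) = \left(- \frac{17884}{7}\right) 3541 = - \frac{63327244}{7}$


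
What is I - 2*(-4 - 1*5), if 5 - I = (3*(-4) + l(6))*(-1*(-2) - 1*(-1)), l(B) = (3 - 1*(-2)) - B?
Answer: 62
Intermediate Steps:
l(B) = 5 - B (l(B) = (3 + 2) - B = 5 - B)
I = 44 (I = 5 - (3*(-4) + (5 - 1*6))*(-1*(-2) - 1*(-1)) = 5 - (-12 + (5 - 6))*(2 + 1) = 5 - (-12 - 1)*3 = 5 - (-13)*3 = 5 - 1*(-39) = 5 + 39 = 44)
I - 2*(-4 - 1*5) = 44 - 2*(-4 - 1*5) = 44 - 2*(-4 - 5) = 44 - 2*(-9) = 44 + 18 = 62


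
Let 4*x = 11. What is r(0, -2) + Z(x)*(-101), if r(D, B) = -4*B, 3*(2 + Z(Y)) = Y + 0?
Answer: 1409/12 ≈ 117.42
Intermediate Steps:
x = 11/4 (x = (¼)*11 = 11/4 ≈ 2.7500)
Z(Y) = -2 + Y/3 (Z(Y) = -2 + (Y + 0)/3 = -2 + Y/3)
r(0, -2) + Z(x)*(-101) = -4*(-2) + (-2 + (⅓)*(11/4))*(-101) = 8 + (-2 + 11/12)*(-101) = 8 - 13/12*(-101) = 8 + 1313/12 = 1409/12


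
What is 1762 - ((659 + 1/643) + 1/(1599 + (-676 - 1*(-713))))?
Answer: 1160296365/1051948 ≈ 1103.0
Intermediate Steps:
1762 - ((659 + 1/643) + 1/(1599 + (-676 - 1*(-713)))) = 1762 - ((659 + 1/643) + 1/(1599 + (-676 + 713))) = 1762 - (423738/643 + 1/(1599 + 37)) = 1762 - (423738/643 + 1/1636) = 1762 - 1*693236011/1051948 = 1762 - 693236011/1051948 = 1160296365/1051948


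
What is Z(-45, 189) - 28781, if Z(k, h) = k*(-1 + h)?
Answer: -37241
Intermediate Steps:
Z(-45, 189) - 28781 = -45*(-1 + 189) - 28781 = -45*188 - 28781 = -8460 - 28781 = -37241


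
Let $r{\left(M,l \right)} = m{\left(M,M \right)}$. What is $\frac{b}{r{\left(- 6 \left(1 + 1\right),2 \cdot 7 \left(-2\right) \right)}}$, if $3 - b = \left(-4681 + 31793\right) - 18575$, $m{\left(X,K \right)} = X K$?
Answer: $- \frac{4267}{72} \approx -59.264$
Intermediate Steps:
$m{\left(X,K \right)} = K X$
$r{\left(M,l \right)} = M^{2}$ ($r{\left(M,l \right)} = M M = M^{2}$)
$b = -8534$ ($b = 3 - \left(\left(-4681 + 31793\right) - 18575\right) = 3 - \left(27112 - 18575\right) = 3 - 8537 = -8534$)
$\frac{b}{r{\left(- 6 \left(1 + 1\right),2 \cdot 7 \left(-2\right) \right)}} = - \frac{8534}{\left(- 6 \left(1 + 1\right)\right)^{2}} = - \frac{8534}{\left(\left(-6\right) 2\right)^{2}} = - \frac{8534}{\left(-12\right)^{2}} = - \frac{8534}{144} = \left(-8534\right) \frac{1}{144} = - \frac{4267}{72}$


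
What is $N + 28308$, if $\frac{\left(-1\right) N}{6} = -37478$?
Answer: $253176$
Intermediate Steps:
$N = 224868$ ($N = \left(-6\right) \left(-37478\right) = 224868$)
$N + 28308 = 224868 + 28308 = 253176$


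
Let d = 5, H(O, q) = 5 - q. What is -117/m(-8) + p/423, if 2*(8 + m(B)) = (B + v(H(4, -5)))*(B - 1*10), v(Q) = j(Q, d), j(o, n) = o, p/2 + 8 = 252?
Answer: 4783/846 ≈ 5.6537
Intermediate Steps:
p = 488 (p = -16 + 2*252 = -16 + 504 = 488)
v(Q) = Q
m(B) = -8 + (-10 + B)*(10 + B)/2 (m(B) = -8 + ((B + (5 - 1*(-5)))*(B - 1*10))/2 = -8 + ((B + (5 + 5))*(B - 10))/2 = -8 + ((B + 10)*(-10 + B))/2 = -8 + ((10 + B)*(-10 + B))/2 = -8 + ((-10 + B)*(10 + B))/2 = -8 + (-10 + B)*(10 + B)/2)
-117/m(-8) + p/423 = -117/(-58 + (½)*(-8)²) + 488/423 = -117/(-58 + (½)*64) + 488*(1/423) = -117/(-58 + 32) + 488/423 = -117/(-26) + 488/423 = -117*(-1/26) + 488/423 = 9/2 + 488/423 = 4783/846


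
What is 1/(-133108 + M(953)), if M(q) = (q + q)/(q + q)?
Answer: -1/133107 ≈ -7.5128e-6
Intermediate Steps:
M(q) = 1 (M(q) = (2*q)/((2*q)) = (2*q)*(1/(2*q)) = 1)
1/(-133108 + M(953)) = 1/(-133108 + 1) = 1/(-133107) = -1/133107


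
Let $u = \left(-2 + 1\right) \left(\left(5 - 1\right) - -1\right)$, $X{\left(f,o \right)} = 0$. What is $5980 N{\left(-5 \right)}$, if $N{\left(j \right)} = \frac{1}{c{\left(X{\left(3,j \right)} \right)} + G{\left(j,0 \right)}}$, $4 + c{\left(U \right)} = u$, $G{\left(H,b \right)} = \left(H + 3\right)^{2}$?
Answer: $-1196$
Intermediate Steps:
$G{\left(H,b \right)} = \left(3 + H\right)^{2}$
$u = -5$ ($u = - (4 + 1) = \left(-1\right) 5 = -5$)
$c{\left(U \right)} = -9$ ($c{\left(U \right)} = -4 - 5 = -9$)
$N{\left(j \right)} = \frac{1}{-9 + \left(3 + j\right)^{2}}$
$5980 N{\left(-5 \right)} = 5980 \frac{1}{\left(-5\right) \left(6 - 5\right)} = 5980 \left(- \frac{1}{5 \cdot 1}\right) = 5980 \left(\left(- \frac{1}{5}\right) 1\right) = 5980 \left(- \frac{1}{5}\right) = -1196$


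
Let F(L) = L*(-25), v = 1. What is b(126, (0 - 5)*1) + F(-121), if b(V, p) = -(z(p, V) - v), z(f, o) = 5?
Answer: 3021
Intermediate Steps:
F(L) = -25*L
b(V, p) = -4 (b(V, p) = -(5 - 1*1) = -(5 - 1) = -1*4 = -4)
b(126, (0 - 5)*1) + F(-121) = -4 - 25*(-121) = -4 + 3025 = 3021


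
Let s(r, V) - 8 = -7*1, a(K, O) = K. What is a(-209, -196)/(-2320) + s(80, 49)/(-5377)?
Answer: 1121473/12474640 ≈ 0.089900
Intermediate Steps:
s(r, V) = 1 (s(r, V) = 8 - 7*1 = 8 - 7 = 1)
a(-209, -196)/(-2320) + s(80, 49)/(-5377) = -209/(-2320) + 1/(-5377) = -209*(-1/2320) + 1*(-1/5377) = 209/2320 - 1/5377 = 1121473/12474640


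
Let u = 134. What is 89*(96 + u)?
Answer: 20470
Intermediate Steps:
89*(96 + u) = 89*(96 + 134) = 89*230 = 20470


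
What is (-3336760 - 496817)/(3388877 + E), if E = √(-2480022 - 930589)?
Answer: -12991520923029/11484490731740 + 3833577*I*√3410611/11484490731740 ≈ -1.1312 + 0.00061646*I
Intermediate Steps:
E = I*√3410611 (E = √(-3410611) = I*√3410611 ≈ 1846.8*I)
(-3336760 - 496817)/(3388877 + E) = (-3336760 - 496817)/(3388877 + I*√3410611) = -3833577/(3388877 + I*√3410611)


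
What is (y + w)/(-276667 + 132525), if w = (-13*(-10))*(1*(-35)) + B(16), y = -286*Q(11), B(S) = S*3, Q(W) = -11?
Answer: 678/72071 ≈ 0.0094074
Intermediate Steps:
B(S) = 3*S
y = 3146 (y = -286*(-11) = 3146)
w = -4502 (w = (-13*(-10))*(1*(-35)) + 3*16 = 130*(-35) + 48 = -4550 + 48 = -4502)
(y + w)/(-276667 + 132525) = (3146 - 4502)/(-276667 + 132525) = -1356/(-144142) = -1356*(-1/144142) = 678/72071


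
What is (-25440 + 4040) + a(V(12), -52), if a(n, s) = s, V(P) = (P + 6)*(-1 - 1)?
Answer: -21452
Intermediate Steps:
V(P) = -12 - 2*P (V(P) = (6 + P)*(-2) = -12 - 2*P)
(-25440 + 4040) + a(V(12), -52) = (-25440 + 4040) - 52 = -21400 - 52 = -21452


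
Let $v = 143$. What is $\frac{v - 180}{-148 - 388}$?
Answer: $\frac{37}{536} \approx 0.06903$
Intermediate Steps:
$\frac{v - 180}{-148 - 388} = \frac{143 - 180}{-148 - 388} = - \frac{37}{-536} = \left(-37\right) \left(- \frac{1}{536}\right) = \frac{37}{536}$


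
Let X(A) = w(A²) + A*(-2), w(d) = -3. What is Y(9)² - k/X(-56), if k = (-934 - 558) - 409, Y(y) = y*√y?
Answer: 81362/109 ≈ 746.44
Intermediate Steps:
Y(y) = y^(3/2)
k = -1901 (k = -1492 - 409 = -1901)
X(A) = -3 - 2*A (X(A) = -3 + A*(-2) = -3 - 2*A)
Y(9)² - k/X(-56) = (9^(3/2))² - (-1901)/(-3 - 2*(-56)) = 27² - (-1901)/(-3 + 112) = 729 - (-1901)/109 = 729 - 1*(-1901/109) = 729 + 1901/109 = 81362/109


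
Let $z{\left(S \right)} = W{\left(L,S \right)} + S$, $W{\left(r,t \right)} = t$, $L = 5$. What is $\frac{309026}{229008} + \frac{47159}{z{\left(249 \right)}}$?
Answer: $\frac{912806935}{9503832} \approx 96.046$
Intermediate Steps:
$z{\left(S \right)} = 2 S$ ($z{\left(S \right)} = S + S = 2 S$)
$\frac{309026}{229008} + \frac{47159}{z{\left(249 \right)}} = \frac{309026}{229008} + \frac{47159}{2 \cdot 249} = 309026 \cdot \frac{1}{229008} + \frac{47159}{498} = \frac{154513}{114504} + 47159 \cdot \frac{1}{498} = \frac{154513}{114504} + \frac{47159}{498} = \frac{912806935}{9503832}$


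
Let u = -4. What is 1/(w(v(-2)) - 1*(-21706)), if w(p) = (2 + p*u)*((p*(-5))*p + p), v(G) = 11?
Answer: 1/46654 ≈ 2.1434e-5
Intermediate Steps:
w(p) = (2 - 4*p)*(p - 5*p²) (w(p) = (2 + p*(-4))*((p*(-5))*p + p) = (2 - 4*p)*((-5*p)*p + p) = (2 - 4*p)*(-5*p² + p) = (2 - 4*p)*(p - 5*p²))
1/(w(v(-2)) - 1*(-21706)) = 1/(2*11*(1 - 7*11 + 10*11²) - 1*(-21706)) = 1/(2*11*(1 - 77 + 10*121) + 21706) = 1/(2*11*(1 - 77 + 1210) + 21706) = 1/(2*11*1134 + 21706) = 1/(24948 + 21706) = 1/46654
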